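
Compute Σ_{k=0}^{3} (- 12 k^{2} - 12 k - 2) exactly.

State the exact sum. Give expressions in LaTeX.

Σ = -248

t_(k+1)/t_k = (6*k**2 + 18*k + 13)/(6*k**2 + 6*k + 1).
Normal form (A,B,C) = (1, 1, k**2 + k + 1/6).
Set up (1)·f(k+1) − (1)·f(k) − (k**2 + k + 1/6) = 0.
d = 3 from the (0,0,2) case.
Solve for f: f(k) = k*(2*k**2 - 1)/6 (degree 3 ≤ 3).
So s_k = (B(k−1)f/C)·t_k = (k*(2*k**2 - 1)/(6*k**2 + 6*k + 1))·t_k = -4*k**3 + 2*k.
s_(k+1) − s_k = -12*k**2 - 12*k - 2 = t_k.
Σ_(k=0)^(3) t_k = s_(4) − s_(0) = -248 − (0) = -248.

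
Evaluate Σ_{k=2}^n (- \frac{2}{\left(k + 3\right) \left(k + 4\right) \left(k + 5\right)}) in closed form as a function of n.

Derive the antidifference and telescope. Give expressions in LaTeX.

Ratio r(k) = (k + 3)/(k + 6).
So A=k + 3 and B=k + 6, with C=1.
Key eq: (k + 3)·f(k+1) = (k + 5)·f(k) + (1).
Bound: deg f ≤ 2.
Match coefficients ⇒ f(k) = k*(k + 7)/24.
So s_k = (B(k−1)f/C)·t_k = (k*(k + 5)*(k + 7)/24)·t_k = k*(-k - 7)/(12*(k + 3)*(k + 4)).
s_(k+1) − s_k = -2/(k**3 + 12*k**2 + 47*k + 60) = t_k.
Telescope: S(n) = s_(n+1) − s_(2) = (-n**2 - 9*n - 8)/(12*(n**2 + 9*n + 20)) − (-1/20) = (-n**2 - 9*n + 10)/(30*(n**2 + 9*n + 20)).

S(n) = \frac{- n^{2} - 9 n + 10}{30 \left(n^{2} + 9 n + 20\right)}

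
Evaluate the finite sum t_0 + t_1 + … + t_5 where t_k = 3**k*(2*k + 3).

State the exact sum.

Ratio r(k) = 3*(2*k + 5)/(2*k + 3).
Gosper form: A/B · C(k+1)/C(k) with A=3, B=1, C=k + 3/2.
f must satisfy (3)·f(k+1) − (1)·f(k) = k + 3/2.
Degrees (0,0,1) ⇒ d ≤ 1.
Solving with deg f ≤ 1: f(k) = k/2.
Certificate R = B(k−1)f/C = k/(2*k + 3) gives s_k = 3**k*k.
s_(k+1) − s_k = 3**k*(2*k + 3) = t_k.
Telescoping: Σ = s_(6) − s_(0) = 4374 − (0) = 4374.

Σ = 4374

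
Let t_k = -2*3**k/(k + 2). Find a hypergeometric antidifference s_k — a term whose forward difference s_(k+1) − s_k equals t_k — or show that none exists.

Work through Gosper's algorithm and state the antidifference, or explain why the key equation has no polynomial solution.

no hypergeometric antidifference exists

Ratio r(k) = 3*(k + 2)/(k + 3).
Take A(k)=3*k + 6, B(k)=k + 3, C(k)=1.
Need (3*k + 6)·f(k+1) − (k + 2)·f(k) = 1.
deg f ≤ -1 (via 1,1,0).
d = -1 < 0 ⇒ no nonzero polynomial f; not summable.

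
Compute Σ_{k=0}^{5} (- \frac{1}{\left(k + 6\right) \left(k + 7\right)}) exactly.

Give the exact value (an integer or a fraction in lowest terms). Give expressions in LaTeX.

t_(k+1)/t_k = (k + 6)/(k + 8).
A = k + 6, B = k + 8, C = 1.
Set up (k + 6)·f(k+1) − (k + 7)·f(k) − (1) = 0.
From deg A=1, deg B=1, deg C=0: d=1.
Solving with deg f ≤ 1: f(k) = k/6.
R(k) = B(k−1)·f(k)/C(k) = k*(k + 7)/6; s_k = R·t_k = -k/(6*k + 36).
Check: Δs_k = -1/(k**2 + 13*k + 42). ✓
Σ_(k=0)^(5) t_k = s_(6) − s_(0) = -1/12 − (0) = -1/12.

Σ = -1/12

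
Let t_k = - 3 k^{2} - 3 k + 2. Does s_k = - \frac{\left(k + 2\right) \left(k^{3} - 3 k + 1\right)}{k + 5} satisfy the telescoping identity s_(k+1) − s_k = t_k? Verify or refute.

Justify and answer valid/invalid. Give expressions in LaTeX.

Invalid: residual \frac{3 \left(2 k^{3} + 18 k^{2} + 16 k - 11\right)}{k^{2} + 11 k + 30} ≠ 0.

s_(k+1) = (k + 3)*(3*k - (k + 1)**3 + 2)/(k + 6)
s_(k+1) − s_k = (-3*k**4 - 30*k**3 - 67*k**2 - 20*k + 27)/(k**2 + 11*k + 30)
(s_(k+1) − s_k) − t_k = 3*(2*k**3 + 18*k**2 + 16*k - 11)/(k**2 + 11*k + 30)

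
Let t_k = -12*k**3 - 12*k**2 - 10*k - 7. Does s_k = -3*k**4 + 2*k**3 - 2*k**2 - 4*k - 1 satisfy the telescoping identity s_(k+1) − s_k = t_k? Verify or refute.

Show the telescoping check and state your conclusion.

s_(k+1) = -3*k**4 - 10*k**3 - 14*k**2 - 14*k - 8
s_(k+1) − s_k = -12*k**3 - 12*k**2 - 10*k - 7
(s_(k+1) − s_k) − t_k = 0

Valid: the claim telescopes to t_k.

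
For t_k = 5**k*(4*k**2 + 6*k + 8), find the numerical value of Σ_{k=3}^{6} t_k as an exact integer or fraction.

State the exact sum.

Σ = 3436500

Step 1: r(k) = 5*(2*k**2 + 7*k + 9)/(2*k**2 + 3*k + 4).
Take A(k)=5, B(k)=1, C(k)=k**2 + 3*k/2 + 2.
Solve (5)·f(k+1) − (1)·f(k) = k**2 + 3*k/2 + 2.
d = 2 from the (0,0,2) case.
Solving with deg f ≤ 2: f(k) = (k**2 - k + 2)/4.
Then R = B(k−1)f/C = (k**2 - k + 2)/(2*(2*k**2 + 3*k + 4)), so s_k = R(k)·t_k = 5**k*(k**2 - k + 2).
s_(k+1) − s_k = 5**k*(4*k**2 + 6*k + 8) = t_k.
Evaluate s at k=7 and k=3: 3437500 and 1000; difference 3436500.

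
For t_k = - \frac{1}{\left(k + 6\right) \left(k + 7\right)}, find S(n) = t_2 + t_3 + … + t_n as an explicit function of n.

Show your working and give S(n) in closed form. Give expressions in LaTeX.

r(k) = (k + 6)/(k + 8) after simplifying.
Gosper form: A/B · C(k+1)/C(k) with A=k + 6, B=k + 8, C=1.
Need (k + 6)·f(k+1) − (k + 7)·f(k) = 1.
d = 1 from the (1,1,0) case.
Solve for f: f(k) = k/6 (degree 1 ≤ 1).
Certificate R = B(k−1)f/C = k*(k + 7)/6 gives s_k = -k/(6*k + 36).
Δs = -1/(k**2 + 13*k + 42), as required.
Telescope: S(n) = s_(n+1) − s_(2) = (-n - 1)/(6*(n + 7)) − (-1/24) = (1 - n)/(8*(n + 7)).

S(n) = \frac{1 - n}{8 \left(n + 7\right)}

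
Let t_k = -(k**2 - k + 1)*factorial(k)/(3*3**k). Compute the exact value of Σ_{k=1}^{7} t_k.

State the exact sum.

Σ = -35597/729

r(k) = -(k + 1)*(k - (k + 1)**2)/(3*k**2 - 3*k + 3) after simplifying.
Factor: A=k/3 + 1/3; B=1; C=k**2 - k + 1.
Set up (k/3 + 1/3)·f(k+1) − (1)·f(k) − (k**2 - k + 1) = 0.
Bound: deg f ≤ 1.
Coefficient equations give f(k) = 3*k.
So s_k = (B(k−1)f/C)·t_k = (3*k/(k**2 - k + 1))·t_k = -k*factorial(k)/3**k.
Verify: -(k**2 - k + 1)*factorial(k)/(3*3**k) matches t_k.
Σ_(k=1)^(7) t_k = s_(8) − s_(1) = -35840/729 − (-1/3) = -35597/729.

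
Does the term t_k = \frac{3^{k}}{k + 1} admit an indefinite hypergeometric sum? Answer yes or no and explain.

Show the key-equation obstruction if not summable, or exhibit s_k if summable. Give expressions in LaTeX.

The ratio is 3*(k + 1)/(k + 2).
Take A(k)=3*k + 3, B(k)=k + 2, C(k)=1.
Key eq: (3*k + 3)·f(k+1) = (k + 1)·f(k) + (1).
Degrees (1,1,0) ⇒ d ≤ -1.
Bound -1 < 0, so the key equation has no polynomial solution.

No; the degree bound rules out any f.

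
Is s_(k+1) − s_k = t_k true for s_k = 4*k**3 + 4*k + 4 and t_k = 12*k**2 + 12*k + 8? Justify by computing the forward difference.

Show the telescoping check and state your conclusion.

valid (s_(k+1) − s_k reduces to t_k)

s_(k+1) = 4*k + 4*(k + 1)**3 + 8
s_(k+1) − s_k = 12*k**2 + 12*k + 8
(s_(k+1) − s_k) − t_k = 0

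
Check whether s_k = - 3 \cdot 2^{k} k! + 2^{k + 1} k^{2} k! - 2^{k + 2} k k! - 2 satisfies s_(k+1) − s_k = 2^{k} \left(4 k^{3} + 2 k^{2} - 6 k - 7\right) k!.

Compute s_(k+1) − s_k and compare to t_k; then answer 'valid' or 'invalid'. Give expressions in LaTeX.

Valid: the claim telescopes to t_k.

s_(k+1) = 4*2**k*k**3*factorial(k) + 4*2**k*k**2*factorial(k) - 10*2**k*k*factorial(k) - 10*2**k*factorial(k) - 2
s_(k+1) − s_k = 2**k*(4*k**3 + 2*k**2 - 6*k - 7)*factorial(k)
(s_(k+1) − s_k) − t_k = 0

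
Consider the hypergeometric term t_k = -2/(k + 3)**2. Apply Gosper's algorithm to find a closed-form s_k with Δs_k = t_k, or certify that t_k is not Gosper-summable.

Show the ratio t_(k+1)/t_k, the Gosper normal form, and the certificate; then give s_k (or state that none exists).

The ratio is (k + 3)**2/(k + 4)**2.
Take A(k)=k**2 + 6*k + 9, B(k)=k**2 + 8*k + 16, C(k)=1.
Set up (k**2 + 6*k + 9)·f(k+1) − (k**2 + 6*k + 9)·f(k) − (1) = 0.
Degrees (2,2,0) ⇒ d ≤ 0.
Generic f = c0 gives residual -1; -1 = 0 cannot hold, so t_k is not Gosper-summable.

none (Gosper's algorithm certifies no s_k)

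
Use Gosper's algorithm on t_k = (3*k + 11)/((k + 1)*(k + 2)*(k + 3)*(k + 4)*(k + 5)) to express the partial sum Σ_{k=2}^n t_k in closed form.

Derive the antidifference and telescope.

Compute t_(k+1)/t_k: get (k + 1)*(3*k + 14)/((k + 6)*(3*k + 11)).
Normal form (A,B,C) = (k + 1, k + 6, k + 11/3).
Key eq: (k + 1)·f(k+1) = (k + 5)·f(k) + (k + 11/3).
Degrees (1,1,1) ⇒ d ≤ 4.
A polynomial solution: f(k) = k*(k + 3)*(k**2 + 7*k + 14)/24.
Then R = B(k−1)f/C = k*(k + 3)*(k + 5)*(k**2 + 7*k + 14)/(8*(3*k + 11)), so s_k = R(k)·t_k = k*(k**2 + 7*k + 14)/(8*(k**3 + 7*k**2 + 14*k + 8)).
Δs = (3*k + 11)/(k**5 + 15*k**4 + 85*k**3 + 225*k**2 + 274*k + 120), as required.
Σ_(k=2)^n t_k = s_(n+1) − s_(2) = ((n**3 + 10*n**2 + 31*n + 22)/(8*(n**3 + 10*n**2 + 31*n + 30))) − (1/9), i.e. (n**3 + 10*n**2 + 31*n - 42)/(72*(n**3 + 10*n**2 + 31*n + 30)).

S(n) = (n**3 + 10*n**2 + 31*n - 42)/(72*(n**3 + 10*n**2 + 31*n + 30))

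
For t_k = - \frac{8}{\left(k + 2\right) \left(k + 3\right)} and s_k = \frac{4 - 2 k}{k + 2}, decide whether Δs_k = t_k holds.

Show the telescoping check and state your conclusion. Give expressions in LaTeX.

s_(k+1) = 2*(1 - k)/(k + 3)
s_(k+1) − s_k = -8/(k**2 + 5*k + 6)
(s_(k+1) − s_k) − t_k = 0

valid (s_(k+1) − s_k reduces to t_k)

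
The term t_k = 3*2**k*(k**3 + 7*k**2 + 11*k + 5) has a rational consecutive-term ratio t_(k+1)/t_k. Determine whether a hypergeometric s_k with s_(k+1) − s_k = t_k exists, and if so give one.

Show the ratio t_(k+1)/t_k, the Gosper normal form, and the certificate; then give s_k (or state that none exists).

s_k = 3*2**k*(k**3 + k**2 + k - 1)

r(k) = 2*(k**3 + 10*k**2 + 28*k + 24)/(k**3 + 7*k**2 + 11*k + 5) after simplifying.
A = 2, B = 1, C = k**3 + 7*k**2 + 11*k + 5.
Set up (2)·f(k+1) − (1)·f(k) − (k**3 + 7*k**2 + 11*k + 5) = 0.
d = 3 from the (0,0,3) case.
Coefficient equations give f(k) = k**3 + k**2 + k - 1.
So s_k = (B(k−1)f/C)·t_k = ((k**3 + k**2 + k - 1)/((k + 1)**2*(k + 5)))·t_k = 3*2**k*(k**3 + k**2 + k - 1).
s_(k+1) − s_k = 3*2**k*(k**3 + 7*k**2 + 11*k + 5) = t_k.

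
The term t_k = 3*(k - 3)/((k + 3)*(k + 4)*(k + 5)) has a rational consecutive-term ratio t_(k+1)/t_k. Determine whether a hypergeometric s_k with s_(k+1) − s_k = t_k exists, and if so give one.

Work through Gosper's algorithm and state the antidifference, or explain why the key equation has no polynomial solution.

s_k = -3*k/((k + 3)*(k + 4))

Compute t_(k+1)/t_k: get (k - 2)*(k + 3)/((k - 3)*(k + 6)).
Normal form (A,B,C) = (k + 3, k + 6, k - 3).
Set up (k + 3)·f(k+1) − (k + 5)·f(k) − (k - 3) = 0.
From deg A=1, deg B=1, deg C=1: d=2.
Solving with deg f ≤ 2: f(k) = -k.
R(k) = B(k−1)·f(k)/C(k) = -k*(k + 5)/(k - 3); s_k = R·t_k = -3*k/((k + 3)*(k + 4)).
Check: Δs_k = 3*(k - 3)/(k**3 + 12*k**2 + 47*k + 60). ✓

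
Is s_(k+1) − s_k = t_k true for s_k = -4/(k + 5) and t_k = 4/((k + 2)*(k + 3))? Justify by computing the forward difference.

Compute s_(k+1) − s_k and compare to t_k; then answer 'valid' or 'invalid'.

Invalid: residual 24*(-k - 4)/(k**4 + 16*k**3 + 91*k**2 + 216*k + 180) ≠ 0.

s_(k+1) = -4/(k + 6)
s_(k+1) − s_k = 4/((k + 5)*(k + 6))
(s_(k+1) − s_k) − t_k = 24*(-k - 4)/(k**4 + 16*k**3 + 91*k**2 + 216*k + 180)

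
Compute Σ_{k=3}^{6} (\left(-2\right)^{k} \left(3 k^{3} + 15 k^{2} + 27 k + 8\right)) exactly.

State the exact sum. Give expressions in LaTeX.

Σ = 64664

t_(k+1)/t_k = 2*(-3*k**3 - 24*k**2 - 66*k - 53)/(3*k**3 + 15*k**2 + 27*k + 8).
Gosper form: A/B · C(k+1)/C(k) with A=-2, B=1, C=k**3 + 5*k**2 + 9*k + 8/3.
Key eq: (-2)·f(k+1) = (1)·f(k) + (k**3 + 5*k**2 + 9*k + 8/3).
deg f ≤ 3 (via 0,0,3).
Solve for f: f(k) = -(k**3 + 3*k**2 + 3*k - 2)/3 (degree 3 ≤ 3).
R(k) = B(k−1)·f(k)/C(k) = -(k**3 + 3*k**2 + 3*k - 2)/(3*k**3 + 15*k**2 + 27*k + 8); s_k = R·t_k = (-2)**k*(-k**3 - 3*k**2 - 3*k + 2).
Verify: (-2)**k*(3*k**3 + 15*k**2 + 27*k + 8) matches t_k.
Sum = s_(7) − s_(3); s_(7) = 65152, s_(3) = 488 ⇒ 64664.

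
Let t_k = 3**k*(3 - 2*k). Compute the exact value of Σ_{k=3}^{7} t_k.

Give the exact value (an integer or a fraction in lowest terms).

Σ = -32805

r(k) = 3*(2*k - 1)/(2*k - 3) after simplifying.
Gosper form: A/B · C(k+1)/C(k) with A=3, B=1, C=k - 3/2.
f must satisfy (3)·f(k+1) − (1)·f(k) = k - 3/2.
From deg A=0, deg B=0, deg C=1: d=1.
Solving with deg f ≤ 1: f(k) = (k - 3)/2.
Certificate R = B(k−1)f/C = (k - 3)/(2*k - 3) gives s_k = 3**k*(3 - k).
s_(k+1) − s_k = 3**k*(3 - 2*k) = t_k.
Evaluate s at k=8 and k=3: -32805 and 0; difference -32805.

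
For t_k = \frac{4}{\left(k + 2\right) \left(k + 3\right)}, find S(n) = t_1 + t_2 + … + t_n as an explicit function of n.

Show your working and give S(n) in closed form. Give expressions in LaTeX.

Compute t_(k+1)/t_k: get (k + 2)/(k + 4).
So A=k + 2 and B=k + 4, with C=1.
Key eq: (k + 2)·f(k+1) = (k + 3)·f(k) + (1).
Bound: deg f ≤ 1.
Solving with deg f ≤ 1: f(k) = k/2.
Certificate R = B(k−1)f/C = k*(k + 3)/2 gives s_k = 2*k/(k + 2).
Δs = 4/(k**2 + 5*k + 6), as required.
Telescope: S(n) = s_(n+1) − s_(1) = 2*(n + 1)/(n + 3) − (2/3) = 4*n/(3*(n + 3)).

S(n) = \frac{4 n}{3 \left(n + 3\right)}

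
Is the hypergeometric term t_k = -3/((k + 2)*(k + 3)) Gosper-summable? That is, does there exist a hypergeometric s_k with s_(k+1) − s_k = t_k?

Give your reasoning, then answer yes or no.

Yes. s_k = -3*k/(2*k + 4).

r(k) = (k + 2)/(k + 4) after simplifying.
Gosper form: A/B · C(k+1)/C(k) with A=k + 2, B=k + 4, C=1.
Need (k + 2)·f(k+1) − (k + 3)·f(k) = 1.
deg f ≤ 1 (via 1,1,0).
Coefficient equations give f(k) = k/2.
R(k) = B(k−1)·f(k)/C(k) = k*(k + 3)/2; s_k = R·t_k = -3*k/(2*k + 4).
Check: Δs_k = -3/(k**2 + 5*k + 6). ✓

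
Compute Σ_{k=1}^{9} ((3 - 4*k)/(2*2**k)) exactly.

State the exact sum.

Ratio r(k) = (4*k + 1)/(2*(4*k - 3)).
Normal form (A,B,C) = (1/2, 1, k - 3/4).
Set up (1/2)·f(k+1) − (1)·f(k) − (k - 3/4) = 0.
From deg A=0, deg B=0, deg C=1: d=1.
Match coefficients ⇒ f(k) = -(4*k + 1)/2.
Then R = B(k−1)f/C = -2*(4*k + 1)/(4*k - 3), so s_k = R(k)·t_k = (4*k + 1)/2**k.
s_(k+1) − s_k = (3 - 4*k)/(2*2**k) = t_k.
Evaluate s at k=10 and k=1: 41/1024 and 5/2; difference -2519/1024.

Σ = -2519/1024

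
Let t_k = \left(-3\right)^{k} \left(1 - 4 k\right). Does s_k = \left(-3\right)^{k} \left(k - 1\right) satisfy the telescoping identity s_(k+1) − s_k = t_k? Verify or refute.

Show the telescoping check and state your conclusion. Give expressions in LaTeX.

s_(k+1) = (-3)**(k + 1)*k
s_(k+1) − s_k = (-3)**k*(1 - 4*k)
(s_(k+1) − s_k) − t_k = 0

valid (s_(k+1) − s_k reduces to t_k)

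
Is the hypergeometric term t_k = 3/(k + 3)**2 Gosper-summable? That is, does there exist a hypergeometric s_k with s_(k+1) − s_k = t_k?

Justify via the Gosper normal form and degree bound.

r(k) = (k + 3)**2/(k + 4)**2 after simplifying.
So A=k**2 + 6*k + 9 and B=k**2 + 8*k + 16, with C=1.
Set up (k**2 + 6*k + 9)·f(k+1) − (k**2 + 6*k + 9)·f(k) − (1) = 0.
From deg A=2, deg B=2, deg C=0: d=0.
Put f(k) = c0: A·f(k+1) − B(k−1)·f(k) − C = -1; need -1 = 0 — inconsistent ⇒ no f, not summable.

No; the coefficient equations for f are inconsistent.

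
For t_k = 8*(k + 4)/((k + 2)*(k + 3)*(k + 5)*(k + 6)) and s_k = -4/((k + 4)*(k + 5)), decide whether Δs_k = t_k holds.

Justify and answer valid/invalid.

s_(k+1) = -4/((k + 5)*(k + 6))
s_(k+1) − s_k = 8/(k**3 + 15*k**2 + 74*k + 120)
(s_(k+1) − s_k) − t_k = 8*(-3*k - 10)/(k**5 + 20*k**4 + 155*k**3 + 580*k**2 + 1044*k + 720)

Invalid: residual 8*(-3*k - 10)/(k**5 + 20*k**4 + 155*k**3 + 580*k**2 + 1044*k + 720) ≠ 0.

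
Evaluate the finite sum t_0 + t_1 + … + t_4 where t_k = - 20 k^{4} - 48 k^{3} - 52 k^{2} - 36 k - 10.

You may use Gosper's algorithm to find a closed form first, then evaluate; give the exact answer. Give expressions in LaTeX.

Compute t_(k+1)/t_k: get (10*k**4 + 64*k**3 + 158*k**2 + 182*k + 83)/(10*k**4 + 24*k**3 + 26*k**2 + 18*k + 5).
Normal form (A,B,C) = (1, 1, k**4 + 12*k**3/5 + 13*k**2/5 + 9*k/5 + 1/2).
Need (1)·f(k+1) − (1)·f(k) = k**4 + 12*k**3/5 + 13*k**2/5 + 9*k/5 + 1/2.
d = 5 from the (0,0,4) case.
Solve for f: f(k) = k**2*(2*k**3 + k**2 + 2)/10 (degree 5 ≤ 5).
R(k) = B(k−1)·f(k)/C(k) = k**2*(2*k**3 + k**2 + 2)/(10*k**4 + 24*k**3 + 26*k**2 + 18*k + 5); s_k = R·t_k = 2*k**2*(-2*k**3 - k**2 - 2).
Verify: -20*k**4 - 48*k**3 - 52*k**2 - 36*k - 10 matches t_k.
Σ_(k=0)^(4) t_k = s_(5) − s_(0) = -13850 − (0) = -13850.

Σ = -13850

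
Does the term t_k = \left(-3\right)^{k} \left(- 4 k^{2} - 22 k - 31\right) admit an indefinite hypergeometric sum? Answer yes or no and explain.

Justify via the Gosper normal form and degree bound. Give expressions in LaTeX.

r(k) = 3*(-4*k**2 - 30*k - 57)/(4*k**2 + 22*k + 31) after simplifying.
Factor: A=-3; B=1; C=k**2 + 11*k/2 + 31/4.
Set up (-3)·f(k+1) − (1)·f(k) − (k**2 + 11*k/2 + 31/4) = 0.
Bound: deg f ≤ 2.
Solve for f: f(k) = -(k + 2)**2/4 (degree 2 ≤ 2).
So s_k = (B(k−1)f/C)·t_k = (-(k + 2)**2/(4*k**2 + 22*k + 31))·t_k = (-3)**k*(k**2 + 4*k + 4).
Check: Δs_k = (-3)**k*(-4*k**2 - 22*k - 31). ✓

Yes. s_k = \left(-3\right)^{k} \left(k^{2} + 4 k + 4\right).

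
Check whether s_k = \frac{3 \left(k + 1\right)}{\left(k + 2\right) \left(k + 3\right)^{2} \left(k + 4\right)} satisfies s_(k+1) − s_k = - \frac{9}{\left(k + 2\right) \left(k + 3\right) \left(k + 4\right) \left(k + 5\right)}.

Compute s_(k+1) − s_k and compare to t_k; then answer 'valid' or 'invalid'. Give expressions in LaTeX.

Invalid: residual \frac{12 \left(2 k + 7\right)}{k^{6} + 21 k^{5} + 181 k^{4} + 819 k^{3} + 2050 k^{2} + 2688 k + 1440} ≠ 0.

s_(k+1) = 3*(k + 2)/((k + 3)*(k + 4)**2*(k + 5))
s_(k+1) − s_k = 3*(-(k + 1)*(k + 4)*(k + 5) + (k + 2)**2*(k + 3))/((k + 2)*(k + 3)**2*(k + 4)**2*(k + 5))
(s_(k+1) − s_k) − t_k = 12*(2*k + 7)/(k**6 + 21*k**5 + 181*k**4 + 819*k**3 + 2050*k**2 + 2688*k + 1440)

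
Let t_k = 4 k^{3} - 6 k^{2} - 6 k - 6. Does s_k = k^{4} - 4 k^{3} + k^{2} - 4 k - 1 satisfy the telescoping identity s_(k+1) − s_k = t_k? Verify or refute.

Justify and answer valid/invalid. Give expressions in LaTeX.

s_(k+1) = k**4 - 5*k**2 - 10*k - 7
s_(k+1) − s_k = 4*k**3 - 6*k**2 - 6*k - 6
(s_(k+1) − s_k) − t_k = 0

valid; difference matches t_k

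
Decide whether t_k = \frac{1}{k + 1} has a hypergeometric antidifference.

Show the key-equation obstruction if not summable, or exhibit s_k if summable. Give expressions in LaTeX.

No — key equation has no polynomial f.

r(k) = (k + 1)/(k + 2) after simplifying.
Take A(k)=k + 1, B(k)=k + 2, C(k)=1.
Key eq: (k + 1)·f(k+1) = (k + 1)·f(k) + (1).
d = 0 from the (1,1,0) case.
f = c0 ⇒ A·f(k+1) − B(k−1)·f(k) − C = -1. The system {-1 = 0} is inconsistent; no antidifference.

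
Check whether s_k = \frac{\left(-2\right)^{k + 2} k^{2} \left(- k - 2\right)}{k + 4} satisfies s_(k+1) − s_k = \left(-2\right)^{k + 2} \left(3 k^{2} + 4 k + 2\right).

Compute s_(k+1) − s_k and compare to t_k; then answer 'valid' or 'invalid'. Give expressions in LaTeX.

s_(k+1) = 8*(-2)**k*(k + 1)**2*(k + 3)/(k + 5)
s_(k+1) − s_k = (-2)**(k + 2)*(3*k**4 + 25*k**3 + 64*k**2 + 62*k + 24)/(k**2 + 9*k + 20)
(s_(k+1) − s_k) − t_k = (-2)**(k + 3)*(3*k**3 + 17*k**2 + 18*k + 8)/(k**2 + 9*k + 20)

Invalid: residual \frac{\left(-2\right)^{k + 3} \left(3 k^{3} + 17 k^{2} + 18 k + 8\right)}{k^{2} + 9 k + 20} ≠ 0.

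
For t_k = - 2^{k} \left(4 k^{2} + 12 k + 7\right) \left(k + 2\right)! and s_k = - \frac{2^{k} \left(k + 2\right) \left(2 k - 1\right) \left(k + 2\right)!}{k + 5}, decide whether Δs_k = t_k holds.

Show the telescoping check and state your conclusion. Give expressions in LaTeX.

s_(k+1) = -2**(k + 1)*(k + 3)*(2*k + 1)*factorial(k + 3)/(k + 6)
s_(k+1) − s_k = -2**k*(4*k**4 + 44*k**3 + 163*k**2 + 242*k + 102)*factorial(k + 2)/((k + 5)*(k + 6))
(s_(k+1) − s_k) − t_k = 3*2**k*(4*k**3 + 32*k**2 + 65*k + 36)*factorial(k + 2)/((k + 5)*(k + 6))

Invalid: residual \frac{3 \cdot 2^{k} \left(4 k^{3} + 32 k^{2} + 65 k + 36\right) \left(k + 2\right)!}{\left(k + 5\right) \left(k + 6\right)} ≠ 0.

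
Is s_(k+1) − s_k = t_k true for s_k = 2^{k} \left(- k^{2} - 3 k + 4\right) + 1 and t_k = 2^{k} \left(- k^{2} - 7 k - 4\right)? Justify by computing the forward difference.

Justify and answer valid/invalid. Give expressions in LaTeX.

s_(k+1) = 2**(k + 1)*(-3*k - (k + 1)**2 + 1) + 1
s_(k+1) − s_k = 2**k*(-k**2 - 7*k - 4)
(s_(k+1) − s_k) − t_k = 0

valid (s_(k+1) − s_k reduces to t_k)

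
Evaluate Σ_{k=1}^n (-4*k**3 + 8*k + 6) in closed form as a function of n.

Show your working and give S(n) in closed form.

S(n) = n*(-n**3 - 2*n**2 + 3*n + 10)

Compute t_(k+1)/t_k: get (4*k - 2*(k + 1)**3 + 7)/(-2*k**3 + 4*k + 3).
Factor: A=1; B=1; C=k**3 - 2*k - 3/2.
Key eq: (1)·f(k+1) = (1)·f(k) + (k**3 - 2*k - 3/2).
d = 4 from the (0,0,3) case.
Coefficient equations give f(k) = k*(k**3 - 2*k**2 - 3*k - 2)/4.
Get s_k = R·t_k = k*(-k**3 + 2*k**2 + 3*k + 2) with R(k) = B(k−1)f(k)/C(k) = k*(k**3 - 2*k**2 - 3*k - 2)/(2*(2*k**3 - 4*k - 3)).
s_(k+1) − s_k = -4*k**3 + 8*k + 6 = t_k.
s_(n+1) = -n**4 - 2*n**3 + 3*n**2 + 10*n + 6 and s_(1) = 6, so S(n) = n*(-n**3 - 2*n**2 + 3*n + 10).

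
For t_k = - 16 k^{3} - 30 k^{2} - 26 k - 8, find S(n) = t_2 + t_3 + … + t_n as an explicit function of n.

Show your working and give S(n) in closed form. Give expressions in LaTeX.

S(n) = - 4 n^{4} - 18 n^{3} - 32 n^{2} - 26 n + 80

Step 1: r(k) = (8*k**3 + 39*k**2 + 67*k + 40)/(8*k**3 + 15*k**2 + 13*k + 4).
Normal form (A,B,C) = (1, 1, k**3 + 15*k**2/8 + 13*k/8 + 1/2).
f must satisfy (1)·f(k+1) − (1)·f(k) = k**3 + 15*k**2/8 + 13*k/8 + 1/2.
Bound: deg f ≤ 4.
Match coefficients ⇒ f(k) = k**2*(2*k**2 + k + 1)/8.
So s_k = (B(k−1)f/C)·t_k = (k**2*(2*k**2 + k + 1)/(8*k**3 + 15*k**2 + 13*k + 4))·t_k = 2*k**2*(-2*k**2 - k - 1).
Verify: -16*k**3 - 30*k**2 - 26*k - 8 matches t_k.
s_(n+1) = -4*n**4 - 18*n**3 - 32*n**2 - 26*n - 8 and s_(2) = -88, so S(n) = -4*n**4 - 18*n**3 - 32*n**2 - 26*n + 80.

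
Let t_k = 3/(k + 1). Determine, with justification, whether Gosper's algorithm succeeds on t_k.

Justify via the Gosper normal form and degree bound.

No — key equation has no polynomial f.

Step 1: r(k) = (k + 1)/(k + 2).
So A=k + 1 and B=k + 2, with C=1.
Key eq: (k + 1)·f(k+1) = (k + 1)·f(k) + (1).
deg f ≤ 0 (via 1,1,0).
Put f(k) = c0: A·f(k+1) − B(k−1)·f(k) − C = -1; need -1 = 0 — inconsistent ⇒ no f, not summable.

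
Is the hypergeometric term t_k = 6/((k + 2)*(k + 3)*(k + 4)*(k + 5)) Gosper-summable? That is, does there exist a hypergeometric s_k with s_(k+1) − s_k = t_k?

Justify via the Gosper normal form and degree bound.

Yes. s_k = k*(k**2 + 9*k + 26)/(12*(k + 2)*(k + 3)*(k + 4)).

Step 1: r(k) = (k + 2)/(k + 6).
A = k + 2, B = k + 6, C = 1.
f must satisfy (k + 2)·f(k+1) − (k + 5)·f(k) = 1.
deg f ≤ 3 (via 1,1,0).
Match coefficients ⇒ f(k) = k*(k**2 + 9*k + 26)/72.
Get s_k = R·t_k = k*(k**2 + 9*k + 26)/(12*(k + 2)*(k + 3)*(k + 4)) with R(k) = B(k−1)f(k)/C(k) = k*(k + 5)*(k**2 + 9*k + 26)/72.
Δs = 6/(k**4 + 14*k**3 + 71*k**2 + 154*k + 120), as required.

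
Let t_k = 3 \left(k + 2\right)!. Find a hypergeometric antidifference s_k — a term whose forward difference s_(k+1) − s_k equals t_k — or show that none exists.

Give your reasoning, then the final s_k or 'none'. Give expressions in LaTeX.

Ratio r(k) = k + 3.
Normal form (A,B,C) = (k + 3, 1, 1).
f must satisfy (k + 3)·f(k+1) − (1)·f(k) = 1.
d = -1 from the (1,0,0) case.
Negative degree bound (-1): no f exists, t_k not Gosper-summable.

none (Gosper's algorithm certifies no s_k)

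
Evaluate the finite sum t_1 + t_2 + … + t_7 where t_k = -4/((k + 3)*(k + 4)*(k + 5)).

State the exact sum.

Compute t_(k+1)/t_k: get (k + 3)/(k + 6).
Factor: A=k + 3; B=k + 6; C=1.
Solve (k + 3)·f(k+1) − (k + 5)·f(k) = 1.
From deg A=1, deg B=1, deg C=0: d=2.
Solving with deg f ≤ 2: f(k) = k*(k + 7)/24.
R(k) = B(k−1)·f(k)/C(k) = k*(k + 5)*(k + 7)/24; s_k = R·t_k = k*(-k - 7)/(6*(k + 3)*(k + 4)).
s_(k+1) − s_k = -4/(k**3 + 12*k**2 + 47*k + 60) = t_k.
Σ_(k=1)^(7) t_k = s_(8) − s_(1) = -5/33 − (-1/15) = -14/165.

Σ = -14/165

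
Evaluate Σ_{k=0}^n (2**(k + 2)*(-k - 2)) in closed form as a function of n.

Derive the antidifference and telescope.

The ratio is 2*(k + 3)/(k + 2).
Gosper form: A/B · C(k+1)/C(k) with A=2, B=1, C=k + 2.
Solve (2)·f(k+1) − (1)·f(k) = k + 2.
d = 1 from the (0,0,1) case.
Solve for f: f(k) = k (degree 1 ≤ 1).
Get s_k = R·t_k = -2**(k + 2)*k with R(k) = B(k−1)f(k)/C(k) = k/(k + 2).
s_(k+1) − s_k = 2**(k + 2)*(-k - 2) = t_k.
Telescope: S(n) = s_(n+1) − s_(0) = 2**(n + 3)*(-n - 1) − (0) = 2**(n + 3)*(-n - 1).

S(n) = 2**(n + 3)*(-n - 1)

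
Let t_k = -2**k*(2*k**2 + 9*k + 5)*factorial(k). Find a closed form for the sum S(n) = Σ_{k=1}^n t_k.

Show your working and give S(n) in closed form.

t_(k+1)/t_k = 2*(2*k**3 + 15*k**2 + 29*k + 16)/(2*k**2 + 9*k + 5).
Gosper form: A/B · C(k+1)/C(k) with A=2*k + 2, B=1, C=k**2 + 9*k/2 + 5/2.
f must satisfy (2*k + 2)·f(k+1) − (1)·f(k) = k**2 + 9*k/2 + 5/2.
deg f ≤ 1 (via 1,0,2).
Solving with deg f ≤ 1: f(k) = (k + 3)/2.
Certificate R = B(k−1)f/C = (k + 3)/(2*k**2 + 9*k + 5) gives s_k = -2**k*(k + 3)*factorial(k).
Δs = -2**k*(2*k**2 + 9*k + 5)*factorial(k), as required.
s_(n+1) = -2**(n + 1)*(n + 4)*factorial(n + 1) and s_(1) = -8, so S(n) = -2*2**n*n**2*factorial(n) - 10*2**n*n*factorial(n) - 8*2**n*factorial(n) + 8.

S(n) = -2*2**n*n**2*factorial(n) - 10*2**n*n*factorial(n) - 8*2**n*factorial(n) + 8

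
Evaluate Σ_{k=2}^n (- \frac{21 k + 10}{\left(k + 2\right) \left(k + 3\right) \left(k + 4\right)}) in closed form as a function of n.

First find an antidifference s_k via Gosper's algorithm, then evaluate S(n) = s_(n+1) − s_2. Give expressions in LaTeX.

r(k) = (k + 2)*(21*k + 31)/((k + 5)*(21*k + 10)) after simplifying.
So A=k + 2 and B=k + 5, with C=k + 10/21.
Key eq: (k + 2)·f(k+1) = (k + 4)·f(k) + (k + 10/21).
d = 2 from the (1,1,1) case.
Solving with deg f ≤ 2: f(k) = k*(13*k + 2)/63.
Get s_k = R·t_k = k*(-13*k - 2)/(3*(k + 2)*(k + 3)) with R(k) = B(k−1)f(k)/C(k) = k*(k + 4)*(13*k + 2)/(3*(21*k + 10)).
Verify: (-21*k - 10)/(k**3 + 9*k**2 + 26*k + 24) matches t_k.
s_(n+1) = (-13*n**2 - 28*n - 15)/(3*(n**2 + 7*n + 12)) and s_(2) = -14/15, so S(n) = (-17*n**2 - 14*n + 31)/(5*(n**2 + 7*n + 12)).

S(n) = \frac{- 17 n^{2} - 14 n + 31}{5 \left(n^{2} + 7 n + 12\right)}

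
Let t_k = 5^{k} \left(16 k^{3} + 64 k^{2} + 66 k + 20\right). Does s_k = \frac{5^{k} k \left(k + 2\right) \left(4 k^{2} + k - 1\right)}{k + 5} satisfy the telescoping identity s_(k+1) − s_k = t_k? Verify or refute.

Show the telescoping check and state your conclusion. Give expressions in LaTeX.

s_(k+1) = 5**(k + 1)*(k + 1)*(k + 3)*(k + 4*(k + 1)**2)/(k + 6)
s_(k+1) − s_k = 5**k*(16*k**5 + 192*k**4 + 830*k**3 + 1511*k**2 + 1147*k + 300)/(k**2 + 11*k + 30)
(s_(k+1) − s_k) − t_k = 5**k*(-48*k**4 - 420*k**3 - 1155*k**2 - 1053*k - 300)/(k**2 + 11*k + 30)

Invalid: residual \frac{5^{k} \left(- 48 k^{4} - 420 k^{3} - 1155 k^{2} - 1053 k - 300\right)}{k^{2} + 11 k + 30} ≠ 0.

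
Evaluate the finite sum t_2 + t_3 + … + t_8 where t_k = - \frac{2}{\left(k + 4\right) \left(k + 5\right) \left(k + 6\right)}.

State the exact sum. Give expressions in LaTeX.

Step 1: r(k) = (k + 4)/(k + 7).
A = k + 4, B = k + 7, C = 1.
f must satisfy (k + 4)·f(k+1) − (k + 6)·f(k) = 1.
d = 2 from the (1,1,0) case.
Match coefficients ⇒ f(k) = k*(k + 9)/40.
So s_k = (B(k−1)f/C)·t_k = (k*(k + 6)*(k + 9)/40)·t_k = k*(-k - 9)/(20*(k + 4)*(k + 5)).
Verify: -2/(k**3 + 15*k**2 + 74*k + 120) matches t_k.
Σ_(k=2)^(8) t_k = s_(9) − s_(2) = -81/1820 − (-11/420) = -5/273.

Σ = -5/273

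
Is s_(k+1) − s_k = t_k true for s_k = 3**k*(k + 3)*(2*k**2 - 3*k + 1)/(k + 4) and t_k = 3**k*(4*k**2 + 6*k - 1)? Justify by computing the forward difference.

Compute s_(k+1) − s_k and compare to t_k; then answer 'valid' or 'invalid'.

Invalid: residual 3**k*(-4*k**3 - 20*k**2 - 26*k + 5)/(k**2 + 9*k + 20) ≠ 0.

s_(k+1) = 3**(k + 1)*k*(2*k**2 + 9*k + 4)/(k + 5)
s_(k+1) − s_k = 3**k*(4*k**4 + 38*k**3 + 113*k**2 + 85*k - 15)/(k**2 + 9*k + 20)
(s_(k+1) − s_k) − t_k = 3**k*(-4*k**3 - 20*k**2 - 26*k + 5)/(k**2 + 9*k + 20)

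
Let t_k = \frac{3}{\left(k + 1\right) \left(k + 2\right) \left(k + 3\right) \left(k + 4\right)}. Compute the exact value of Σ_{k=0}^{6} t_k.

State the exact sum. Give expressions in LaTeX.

r(k) = (k + 1)/(k + 5) after simplifying.
So A=k + 1 and B=k + 5, with C=1.
f must satisfy (k + 1)·f(k+1) − (k + 4)·f(k) = 1.
From deg A=1, deg B=1, deg C=0: d=3.
A polynomial solution: f(k) = k*(k**2 + 6*k + 11)/18.
Get s_k = R·t_k = k*(k**2 + 6*k + 11)/(6*(k + 1)*(k + 2)*(k + 3)) with R(k) = B(k−1)f(k)/C(k) = k*(k + 4)*(k**2 + 6*k + 11)/18.
Δs = 3/(k**4 + 10*k**3 + 35*k**2 + 50*k + 24), as required.
Sum = s_(7) − s_(0); s_(7) = 119/720, s_(0) = 0 ⇒ 119/720.

Σ = 119/720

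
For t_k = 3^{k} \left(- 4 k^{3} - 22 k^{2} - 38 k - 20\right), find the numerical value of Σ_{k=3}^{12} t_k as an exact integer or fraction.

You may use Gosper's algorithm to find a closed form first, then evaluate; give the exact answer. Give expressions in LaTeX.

Ratio r(k) = 3*(2*k**2 + 13*k + 21)/(2*k**2 + 7*k + 5).
Gosper form: A/B · C(k+1)/C(k) with A=3, B=1, C=k**3 + 11*k**2/2 + 19*k/2 + 5.
Set up (3)·f(k+1) − (1)·f(k) − (k**3 + 11*k**2/2 + 19*k/2 + 5) = 0.
d = 3 from the (0,0,3) case.
Match coefficients ⇒ f(k) = (k**3 + k**2 + 2*k - 1)/2.
So s_k = (B(k−1)f/C)·t_k = ((k**3 + k**2 + 2*k - 1)/((k + 1)*(k + 2)*(2*k + 5)))·t_k = 2*3**k*(-k**3 - k**2 - 2*k + 1).
Δs = 3**k*(-4*k**3 - 22*k**2 - 38*k - 20), as required.
Σ_(k=3)^(12) t_k = s_(13) − s_(3) = -7624052586 − (-2214) = -7624050372.

Σ = -7624050372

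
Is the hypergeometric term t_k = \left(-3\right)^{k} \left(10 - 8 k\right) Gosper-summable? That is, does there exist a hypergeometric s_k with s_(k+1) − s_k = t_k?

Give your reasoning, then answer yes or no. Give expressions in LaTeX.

Yes. s_k = 2 \left(-3\right)^{k} \left(k - 2\right).

Step 1: r(k) = 3*(1 - 4*k)/(4*k - 5).
So A=-3 and B=1, with C=k - 5/4.
Key eq: (-3)·f(k+1) = (1)·f(k) + (k - 5/4).
From deg A=0, deg B=0, deg C=1: d=1.
Solving with deg f ≤ 1: f(k) = -(k - 2)/4.
Certificate R = B(k−1)f/C = -(k - 2)/(4*k - 5) gives s_k = 2*(-3)**k*(k - 2).
Δs = (-3)**k*(10 - 8*k), as required.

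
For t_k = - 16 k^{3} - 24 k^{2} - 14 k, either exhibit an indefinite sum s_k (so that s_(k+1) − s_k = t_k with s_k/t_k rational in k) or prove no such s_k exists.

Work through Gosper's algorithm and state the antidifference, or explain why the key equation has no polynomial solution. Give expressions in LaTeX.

Compute t_(k+1)/t_k: get (8*k**3 + 36*k**2 + 55*k + 27)/(k*(8*k**2 + 12*k + 7)).
Take A(k)=1, B(k)=1, C(k)=k**3 + 3*k**2/2 + 7*k/8.
f must satisfy (1)·f(k+1) − (1)·f(k) = k**3 + 3*k**2/2 + 7*k/8.
Degrees (0,0,3) ⇒ d ≤ 4.
Match coefficients ⇒ f(k) = k*(k - 1)*(4*k**2 + 4*k + 3)/16.
Get s_k = R·t_k = k*(-4*k**3 + k + 3) with R(k) = B(k−1)f(k)/C(k) = (k - 1)*(4*k**2 + 4*k + 3)/(2*(8*k**2 + 12*k + 7)).
Δs = 2*k*(-8*k**2 - 12*k - 7), as required.

s_k = k \left(- 4 k^{3} + k + 3\right)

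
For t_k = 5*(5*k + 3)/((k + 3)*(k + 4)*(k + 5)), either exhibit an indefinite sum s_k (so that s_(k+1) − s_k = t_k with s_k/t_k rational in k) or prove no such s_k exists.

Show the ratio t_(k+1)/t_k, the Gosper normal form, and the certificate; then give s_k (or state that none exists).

r(k) = (k + 3)*(5*k + 8)/((k + 6)*(5*k + 3)) after simplifying.
Normal form (A,B,C) = (k + 3, k + 6, k + 3/5).
Set up (k + 3)·f(k+1) − (k + 5)·f(k) − (k + 3/5) = 0.
deg f ≤ 2 (via 1,1,1).
Solve for f: f(k) = k*(3*k + 1)/20 (degree 2 ≤ 2).
So s_k = (B(k−1)f/C)·t_k = (k*(k + 5)*(3*k + 1)/(4*(5*k + 3)))·t_k = 5*k*(3*k + 1)/(4*(k + 3)*(k + 4)).
Check: Δs_k = 5*(5*k + 3)/(k**3 + 12*k**2 + 47*k + 60). ✓

s_k = 5*k*(3*k + 1)/(4*(k + 3)*(k + 4))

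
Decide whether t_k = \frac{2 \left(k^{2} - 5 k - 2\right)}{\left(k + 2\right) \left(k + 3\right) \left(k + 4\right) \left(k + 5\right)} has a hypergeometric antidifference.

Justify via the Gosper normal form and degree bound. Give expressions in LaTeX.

Yes. s_k = - \frac{2 k^{2}}{\left(k + 2\right) \left(k + 3\right) \left(k + 4\right)}.

Ratio r(k) = (k**3 - k**2 - 12*k - 12)/(k**3 + k**2 - 32*k - 12).
Take A(k)=k + 2, B(k)=k + 6, C(k)=k**2 - 5*k - 2.
f must satisfy (k + 2)·f(k+1) − (k + 5)·f(k) = k**2 - 5*k - 2.
d = 3 from the (1,1,2) case.
Coefficient equations give f(k) = -k**2.
So s_k = (B(k−1)f/C)·t_k = (-k**2*(k + 5)/(k**2 - 5*k - 2))·t_k = -2*k**2/((k + 2)*(k + 3)*(k + 4)).
Verify: 2*(k**2 - 5*k - 2)/(k**4 + 14*k**3 + 71*k**2 + 154*k + 120) matches t_k.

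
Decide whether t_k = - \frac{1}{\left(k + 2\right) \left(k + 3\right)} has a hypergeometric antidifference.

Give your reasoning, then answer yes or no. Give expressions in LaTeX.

Yes. s_k = - \frac{k}{2 k + 4}.

Step 1: r(k) = (k + 2)/(k + 4).
Factor: A=k + 2; B=k + 4; C=1.
Key eq: (k + 2)·f(k+1) = (k + 3)·f(k) + (1).
From deg A=1, deg B=1, deg C=0: d=1.
Match coefficients ⇒ f(k) = k/2.
So s_k = (B(k−1)f/C)·t_k = (k*(k + 3)/2)·t_k = -k/(2*k + 4).
Check: Δs_k = -1/(k**2 + 5*k + 6). ✓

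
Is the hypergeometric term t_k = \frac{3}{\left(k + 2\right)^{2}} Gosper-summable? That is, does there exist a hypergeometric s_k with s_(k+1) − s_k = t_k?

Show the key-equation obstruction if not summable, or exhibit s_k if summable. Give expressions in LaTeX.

Step 1: r(k) = (k + 2)**2/(k + 3)**2.
Gosper form: A/B · C(k+1)/C(k) with A=k**2 + 4*k + 4, B=k**2 + 6*k + 9, C=1.
f must satisfy (k**2 + 4*k + 4)·f(k+1) − (k**2 + 4*k + 4)·f(k) = 1.
Degrees (2,2,0) ⇒ d ≤ 0.
Put f(k) = c0: A·f(k+1) − B(k−1)·f(k) − C = -1; need -1 = 0 — inconsistent ⇒ no f, not summable.

No. Not Gosper-summable.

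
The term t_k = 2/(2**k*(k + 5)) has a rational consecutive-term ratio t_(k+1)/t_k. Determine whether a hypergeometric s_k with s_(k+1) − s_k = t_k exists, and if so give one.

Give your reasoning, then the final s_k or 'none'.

r(k) = (k + 5)/(2*(k + 6)) after simplifying.
A = k/2 + 5/2, B = k + 6, C = 1.
Solve (k/2 + 5/2)·f(k+1) − (k + 5)·f(k) = 1.
deg f ≤ -1 (via 1,1,0).
d = -1 < 0 ⇒ no nonzero polynomial f; not summable.

not Gosper-summable; s_k does not exist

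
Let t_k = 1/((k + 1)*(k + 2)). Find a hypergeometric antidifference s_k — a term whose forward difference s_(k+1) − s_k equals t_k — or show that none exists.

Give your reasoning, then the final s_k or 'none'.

s_k = k/(k + 1)

t_(k+1)/t_k = (k + 1)/(k + 3).
Take A(k)=k + 1, B(k)=k + 3, C(k)=1.
Set up (k + 1)·f(k+1) − (k + 2)·f(k) − (1) = 0.
From deg A=1, deg B=1, deg C=0: d=1.
Solve for f: f(k) = k (degree 1 ≤ 1).
Certificate R = B(k−1)f/C = k*(k + 2) gives s_k = k/(k + 1).
s_(k+1) − s_k = 1/(k**2 + 3*k + 2) = t_k.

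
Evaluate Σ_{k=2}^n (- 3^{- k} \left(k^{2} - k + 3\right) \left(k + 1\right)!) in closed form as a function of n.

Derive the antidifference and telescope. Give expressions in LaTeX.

r(k) = (k + 2)*(-k + (k + 1)**2 + 2)/(3*(k**2 - k + 3)) after simplifying.
Gosper form: A/B · C(k+1)/C(k) with A=k/3 + 2/3, B=1, C=k**2 - k + 3.
Key eq: (k/3 + 2/3)·f(k+1) = (1)·f(k) + (k**2 - k + 3).
Degrees (1,0,2) ⇒ d ≤ 1.
Match coefficients ⇒ f(k) = 3*(k - 1).
So s_k = (B(k−1)f/C)·t_k = (3*(k - 1)/(k**2 - k + 3))·t_k = -3**(1 - k)*(k - 1)*factorial(k + 1).
s_(k+1) − s_k = -(k**2 - k + 3)*factorial(k + 1)/3**k = t_k.
Evaluate: s_(n+1) = -n*factorial(n + 2)/3**n; subtract s_(2) = -2 ⇒ S(n) = 2 - n*factorial(n + 2)/3**n.

S(n) = 2 - 3^{- n} n \left(n + 2\right)!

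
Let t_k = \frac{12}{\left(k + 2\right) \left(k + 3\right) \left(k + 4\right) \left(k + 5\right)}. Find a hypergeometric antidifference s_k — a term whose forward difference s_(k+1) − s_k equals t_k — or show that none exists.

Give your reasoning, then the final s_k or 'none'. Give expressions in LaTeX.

s_k = \frac{k \left(k^{2} + 9 k + 26\right)}{6 \left(k + 2\right) \left(k + 3\right) \left(k + 4\right)}

Step 1: r(k) = (k + 2)/(k + 6).
So A=k + 2 and B=k + 6, with C=1.
Set up (k + 2)·f(k+1) − (k + 5)·f(k) − (1) = 0.
d = 3 from the (1,1,0) case.
A polynomial solution: f(k) = k*(k**2 + 9*k + 26)/72.
Get s_k = R·t_k = k*(k**2 + 9*k + 26)/(6*(k + 2)*(k + 3)*(k + 4)) with R(k) = B(k−1)f(k)/C(k) = k*(k + 5)*(k**2 + 9*k + 26)/72.
Check: Δs_k = 12/(k**4 + 14*k**3 + 71*k**2 + 154*k + 120). ✓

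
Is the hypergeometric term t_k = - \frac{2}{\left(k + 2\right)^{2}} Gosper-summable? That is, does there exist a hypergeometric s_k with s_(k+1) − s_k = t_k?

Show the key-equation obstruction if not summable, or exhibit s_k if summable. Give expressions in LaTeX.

No — the linear system for f has no solution.

r(k) = (k + 2)**2/(k + 3)**2 after simplifying.
So A=k**2 + 4*k + 4 and B=k**2 + 6*k + 9, with C=1.
Need (k**2 + 4*k + 4)·f(k+1) − (k**2 + 4*k + 4)·f(k) = 1.
Degrees (2,2,0) ⇒ d ≤ 0.
Write f(k) = c0. Then LHS − RHS = -1, requiring -1 = 0: contradictory. No certificate.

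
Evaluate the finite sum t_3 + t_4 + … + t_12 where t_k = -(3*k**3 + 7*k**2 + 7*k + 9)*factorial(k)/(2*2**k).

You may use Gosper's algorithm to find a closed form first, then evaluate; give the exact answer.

Compute t_(k+1)/t_k: get (3*k**4 + 19*k**3 + 46*k**2 + 56*k + 26)/(2*(3*k**3 + 7*k**2 + 7*k + 9)).
Factor: A=k/2 + 1/2; B=1; C=k**3 + 7*k**2/3 + 7*k/3 + 3.
Set up (k/2 + 1/2)·f(k+1) − (1)·f(k) − (k**3 + 7*k**2/3 + 7*k/3 + 3) = 0.
Bound: deg f ≤ 2.
Solving with deg f ≤ 2: f(k) = 2*(3*k**2 + 4*k - 2)/3.
Then R = B(k−1)f/C = 2*(3*k**2 + 4*k - 2)/(3*k**3 + 7*k**2 + 7*k + 9), so s_k = R(k)·t_k = -(3*k**2 + 4*k - 2)*factorial(k)/2**k.
s_(k+1) − s_k = -(3*k**3 + 7*k**2 + 7*k + 9)*factorial(k)/(2*2**k) = t_k.
Σ_(k=3)^(12) t_k = s_(13) − s_(3) = -3387158775/8 − (-111/4) = -3387158553/8.

Σ = -3387158553/8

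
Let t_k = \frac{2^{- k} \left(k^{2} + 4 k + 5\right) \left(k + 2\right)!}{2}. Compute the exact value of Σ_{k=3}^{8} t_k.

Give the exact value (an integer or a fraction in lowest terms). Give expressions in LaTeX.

Compute t_(k+1)/t_k: get (k + 3)*(4*k + (k + 1)**2 + 9)/(2*(k**2 + 4*k + 5)).
Take A(k)=k/2 + 3/2, B(k)=1, C(k)=k**2 + 4*k + 5.
Set up (k/2 + 3/2)·f(k+1) − (1)·f(k) − (k**2 + 4*k + 5) = 0.
deg f ≤ 1 (via 1,0,2).
Solving with deg f ≤ 1: f(k) = 2*(k + 2).
Then R = B(k−1)f/C = 2*(k + 2)/(k**2 + 4*k + 5), so s_k = R(k)·t_k = (k + 2)*factorial(k + 2)/2**k.
s_(k+1) − s_k = (k**2 + 4*k + 5)*factorial(k + 2)/(2*2**k) = t_k.
Sum = s_(9) − s_(3); s_(9) = 1715175/2, s_(3) = 75 ⇒ 1715025/2.

Σ = 1715025/2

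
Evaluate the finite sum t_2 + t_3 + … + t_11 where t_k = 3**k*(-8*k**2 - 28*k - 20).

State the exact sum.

Σ = -319395852

t_(k+1)/t_k = 3*(2*k**2 + 11*k + 14)/(2*k**2 + 7*k + 5).
A = 3, B = 1, C = k**2 + 7*k/2 + 5/2.
f must satisfy (3)·f(k+1) − (1)·f(k) = k**2 + 7*k/2 + 5/2.
d = 2 from the (0,0,2) case.
Solve for f: f(k) = (4*k**2 + 2*k + 1)/8 (degree 2 ≤ 2).
Then R = B(k−1)f/C = (4*k**2 + 2*k + 1)/(4*(k + 1)*(2*k + 5)), so s_k = R(k)·t_k = 3**k*(-4*k**2 - 2*k - 1).
Check: Δs_k = 3**k*(-8*k**2 - 28*k - 20). ✓
Telescoping: Σ = s_(12) − s_(2) = -319396041 − (-189) = -319395852.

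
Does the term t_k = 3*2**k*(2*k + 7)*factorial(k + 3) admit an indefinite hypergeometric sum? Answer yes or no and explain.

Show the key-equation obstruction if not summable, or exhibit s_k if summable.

Ratio r(k) = 2*(k + 4)*(2*k + 9)/(2*k + 7).
Factor: A=2*k + 8; B=1; C=k + 7/2.
Need (2*k + 8)·f(k+1) − (1)·f(k) = k + 7/2.
Degrees (1,0,1) ⇒ d ≤ 0.
A polynomial solution: f(k) = 1/2.
Then R = B(k−1)f/C = 1/(2*k + 7), so s_k = R(k)·t_k = 3*2**k*factorial(k + 3).
Δs = 3*2**k*(2*k + 7)*factorial(k + 3), as required.

Yes. s_k = 3*2**k*factorial(k + 3).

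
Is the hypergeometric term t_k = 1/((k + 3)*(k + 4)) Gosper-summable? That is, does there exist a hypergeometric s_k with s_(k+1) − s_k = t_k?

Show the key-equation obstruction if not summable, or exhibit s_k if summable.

Yes. s_k = k/(3*(k + 3)).

t_(k+1)/t_k = (k + 3)/(k + 5).
Factor: A=k + 3; B=k + 5; C=1.
Key eq: (k + 3)·f(k+1) = (k + 4)·f(k) + (1).
d = 1 from the (1,1,0) case.
Solve for f: f(k) = k/3 (degree 1 ≤ 1).
Certificate R = B(k−1)f/C = k*(k + 4)/3 gives s_k = k/(3*(k + 3)).
Check: Δs_k = 1/(k**2 + 7*k + 12). ✓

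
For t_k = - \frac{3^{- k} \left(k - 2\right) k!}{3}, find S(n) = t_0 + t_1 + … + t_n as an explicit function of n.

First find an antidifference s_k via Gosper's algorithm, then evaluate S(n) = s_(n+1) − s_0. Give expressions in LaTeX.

t_(k+1)/t_k = (k**2 - 1)/(3*(k - 2)).
So A=k/3 + 1/3 and B=1, with C=k - 2.
Need (k/3 + 1/3)·f(k+1) − (1)·f(k) = k - 2.
From deg A=1, deg B=0, deg C=1: d=0.
A polynomial solution: f(k) = 3.
Certificate R = B(k−1)f/C = 3/(k - 2) gives s_k = -factorial(k)/3**k.
Δs = -(k - 2)*factorial(k)/(3*3**k), as required.
Σ_(k=0)^n t_k = s_(n+1) − s_(0) = (-3**(-n - 1)*factorial(n + 1)) − (-1), i.e. 3**(-n - 1)*(3**(n + 1) - n*factorial(n) - factorial(n)).

S(n) = 3^{- n - 1} \left(3^{n + 1} - n n! - n!\right)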